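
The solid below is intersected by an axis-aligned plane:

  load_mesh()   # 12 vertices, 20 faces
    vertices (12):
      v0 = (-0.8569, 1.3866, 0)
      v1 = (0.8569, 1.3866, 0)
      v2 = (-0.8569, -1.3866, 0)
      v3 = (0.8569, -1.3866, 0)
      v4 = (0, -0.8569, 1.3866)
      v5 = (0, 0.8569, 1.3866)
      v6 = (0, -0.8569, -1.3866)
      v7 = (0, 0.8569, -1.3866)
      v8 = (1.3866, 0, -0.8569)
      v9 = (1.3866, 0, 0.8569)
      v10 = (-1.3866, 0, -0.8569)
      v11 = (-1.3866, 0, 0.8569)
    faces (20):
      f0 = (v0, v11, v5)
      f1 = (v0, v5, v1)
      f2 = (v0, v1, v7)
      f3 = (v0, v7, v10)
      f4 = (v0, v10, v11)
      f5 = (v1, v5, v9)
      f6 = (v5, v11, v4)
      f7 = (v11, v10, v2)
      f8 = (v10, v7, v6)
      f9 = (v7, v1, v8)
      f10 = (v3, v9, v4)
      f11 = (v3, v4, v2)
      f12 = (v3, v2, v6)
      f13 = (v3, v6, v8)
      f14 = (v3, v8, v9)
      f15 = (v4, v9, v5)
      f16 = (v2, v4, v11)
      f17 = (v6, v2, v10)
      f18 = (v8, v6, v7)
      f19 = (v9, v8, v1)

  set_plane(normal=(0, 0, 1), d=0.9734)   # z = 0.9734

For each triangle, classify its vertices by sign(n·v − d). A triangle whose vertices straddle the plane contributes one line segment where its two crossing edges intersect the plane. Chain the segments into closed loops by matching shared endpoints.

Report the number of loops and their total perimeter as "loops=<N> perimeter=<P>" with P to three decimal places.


loops=1 perimeter=6.449

Straddling triangles (8 of 20):
  (v0,v11,v5) [--+] → (-1.08164, 0.188463, 0.9734)–(-0.255352, 1.01475, 0.9734)  len=1.1685
  (v0,v5,v1) [-+-] → (-0.255352, 1.01475, 0.9734)–(0.255352, 1.01475, 0.9734)  len=0.5107
  (v1,v5,v9) [-+-] → (0.255352, 1.01475, 0.9734)–(1.08164, 0.188463, 0.9734)  len=1.1685
  (v5,v11,v4) [+-+] → (-1.08164, 0.188463, 0.9734)–(-1.08164, -0.188463, 0.9734)  len=0.3769
  (v3,v9,v4) [--+] → (1.08164, -0.188463, 0.9734)–(0.255352, -1.01475, 0.9734)  len=1.1685
  (v3,v4,v2) [-+-] → (0.255352, -1.01475, 0.9734)–(-0.255352, -1.01475, 0.9734)  len=0.5107
  (v4,v9,v5) [+-+] → (1.08164, -0.188463, 0.9734)–(1.08164, 0.188463, 0.9734)  len=0.3769
  (v2,v4,v11) [-+-] → (-0.255352, -1.01475, 0.9734)–(-1.08164, -0.188463, 0.9734)  len=1.1685

Chained into 1 loop(s):
  loop 1: 8 segments, perimeter = 6.4494
Total perimeter = 6.449


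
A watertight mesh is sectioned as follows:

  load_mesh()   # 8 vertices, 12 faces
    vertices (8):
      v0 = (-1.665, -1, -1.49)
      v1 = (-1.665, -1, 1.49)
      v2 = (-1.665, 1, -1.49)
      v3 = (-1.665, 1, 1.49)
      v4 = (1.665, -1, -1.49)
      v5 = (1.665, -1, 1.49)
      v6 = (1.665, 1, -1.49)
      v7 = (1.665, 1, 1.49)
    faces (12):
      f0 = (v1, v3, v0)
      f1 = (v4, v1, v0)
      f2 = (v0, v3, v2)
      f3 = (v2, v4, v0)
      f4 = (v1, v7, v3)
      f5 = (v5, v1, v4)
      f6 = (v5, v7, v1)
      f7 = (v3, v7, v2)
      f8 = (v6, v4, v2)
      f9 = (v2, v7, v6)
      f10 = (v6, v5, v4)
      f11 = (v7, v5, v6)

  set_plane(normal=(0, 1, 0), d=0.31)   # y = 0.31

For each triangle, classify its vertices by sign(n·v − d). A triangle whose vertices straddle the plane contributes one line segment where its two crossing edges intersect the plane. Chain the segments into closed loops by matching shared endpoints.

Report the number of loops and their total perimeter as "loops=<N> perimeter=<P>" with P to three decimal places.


Straddling triangles (8 of 12):
  (v1,v3,v0) [-+-] → (-1.665, 0.31, 1.49)–(-1.665, 0.31, 0.4619)  len=1.0281
  (v0,v3,v2) [-++] → (-1.665, 0.31, 0.4619)–(-1.665, 0.31, -1.49)  len=1.9519
  (v2,v4,v0) [+--] → (-0.51615, 0.31, -1.49)–(-1.665, 0.31, -1.49)  len=1.1488
  (v1,v7,v3) [-++] → (0.51615, 0.31, 1.49)–(-1.665, 0.31, 1.49)  len=2.1812
  (v5,v7,v1) [-+-] → (1.665, 0.31, 1.49)–(0.51615, 0.31, 1.49)  len=1.1488
  (v6,v4,v2) [+-+] → (1.665, 0.31, -1.49)–(-0.51615, 0.31, -1.49)  len=2.1812
  (v6,v5,v4) [+--] → (1.665, 0.31, -0.4619)–(1.665, 0.31, -1.49)  len=1.0281
  (v7,v5,v6) [+-+] → (1.665, 0.31, 1.49)–(1.665, 0.31, -0.4619)  len=1.9519

Chained into 1 loop(s):
  loop 1: 8 segments, perimeter = 12.6200
Total perimeter = 12.620

loops=1 perimeter=12.620


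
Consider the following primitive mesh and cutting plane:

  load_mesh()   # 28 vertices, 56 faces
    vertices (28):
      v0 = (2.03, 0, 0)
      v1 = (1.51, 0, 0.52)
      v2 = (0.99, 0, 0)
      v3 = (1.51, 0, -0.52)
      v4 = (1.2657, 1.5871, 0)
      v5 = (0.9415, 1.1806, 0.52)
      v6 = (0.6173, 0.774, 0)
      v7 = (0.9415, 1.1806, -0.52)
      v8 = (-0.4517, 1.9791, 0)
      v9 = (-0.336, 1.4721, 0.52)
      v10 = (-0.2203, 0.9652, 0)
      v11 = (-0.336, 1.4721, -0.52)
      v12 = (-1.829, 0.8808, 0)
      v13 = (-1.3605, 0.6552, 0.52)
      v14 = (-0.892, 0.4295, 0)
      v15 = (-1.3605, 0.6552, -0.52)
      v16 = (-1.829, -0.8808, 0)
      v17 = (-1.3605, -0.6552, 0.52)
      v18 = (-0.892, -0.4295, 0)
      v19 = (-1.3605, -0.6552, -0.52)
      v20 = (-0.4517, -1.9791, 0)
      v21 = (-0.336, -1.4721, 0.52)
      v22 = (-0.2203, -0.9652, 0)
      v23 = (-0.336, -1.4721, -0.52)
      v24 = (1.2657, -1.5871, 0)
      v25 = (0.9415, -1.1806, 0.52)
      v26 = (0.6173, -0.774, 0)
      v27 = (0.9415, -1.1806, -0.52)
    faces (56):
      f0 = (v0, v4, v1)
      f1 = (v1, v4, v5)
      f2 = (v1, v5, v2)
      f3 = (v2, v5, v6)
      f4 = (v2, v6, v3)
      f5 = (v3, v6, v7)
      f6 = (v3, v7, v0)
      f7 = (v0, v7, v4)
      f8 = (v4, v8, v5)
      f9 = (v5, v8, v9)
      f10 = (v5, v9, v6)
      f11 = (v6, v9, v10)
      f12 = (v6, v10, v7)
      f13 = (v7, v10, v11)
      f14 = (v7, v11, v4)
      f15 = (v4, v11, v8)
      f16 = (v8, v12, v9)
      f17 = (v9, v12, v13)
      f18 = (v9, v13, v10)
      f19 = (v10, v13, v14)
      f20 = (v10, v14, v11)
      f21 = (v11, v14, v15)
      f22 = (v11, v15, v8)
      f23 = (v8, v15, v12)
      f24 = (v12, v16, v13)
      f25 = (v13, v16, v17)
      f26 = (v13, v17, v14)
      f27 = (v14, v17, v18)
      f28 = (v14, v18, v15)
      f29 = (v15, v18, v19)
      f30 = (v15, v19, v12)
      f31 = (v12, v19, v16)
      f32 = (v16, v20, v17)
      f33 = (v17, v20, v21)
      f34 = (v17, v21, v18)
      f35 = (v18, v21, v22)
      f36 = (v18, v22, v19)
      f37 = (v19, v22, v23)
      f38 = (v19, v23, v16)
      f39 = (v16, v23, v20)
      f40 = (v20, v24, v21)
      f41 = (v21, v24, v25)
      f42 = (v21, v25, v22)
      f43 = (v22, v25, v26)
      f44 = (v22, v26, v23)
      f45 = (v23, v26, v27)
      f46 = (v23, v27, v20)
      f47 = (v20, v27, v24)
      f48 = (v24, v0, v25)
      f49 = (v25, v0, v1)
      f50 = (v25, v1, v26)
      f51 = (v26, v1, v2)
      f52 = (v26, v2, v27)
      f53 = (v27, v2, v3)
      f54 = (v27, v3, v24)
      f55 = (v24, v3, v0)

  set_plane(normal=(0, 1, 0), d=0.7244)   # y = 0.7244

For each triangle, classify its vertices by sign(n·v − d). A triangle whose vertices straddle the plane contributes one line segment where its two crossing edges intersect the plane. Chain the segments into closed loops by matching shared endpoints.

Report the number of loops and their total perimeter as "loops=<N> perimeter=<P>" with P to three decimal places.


loops=2 perimeter=6.300

Straddling triangles (18 of 56):
  (v0,v4,v1) [-+-] → (1.68115, 0.7244, 0)–(1.39849, 0.7244, 0.282656)  len=0.3997
  (v1,v4,v5) [-++] → (1.39849, 0.7244, 0.282656)–(1.16118, 0.7244, 0.52)  len=0.3356
  (v1,v5,v2) [-+-] → (1.16118, 0.7244, 0.52)–(0.960241, 0.7244, 0.319065)  len=0.2842
  (v2,v5,v6) [-++] → (0.960241, 0.7244, 0.319065)–(0.641184, 0.7244, 0)  len=0.4512
  (v2,v6,v3) [-+-] → (0.641184, 0.7244, 0)–(0.674507, 0.7244, -0.033323)  len=0.0471
  (v3,v6,v7) [-++] → (0.674507, 0.7244, -0.033323)–(1.16118, 0.7244, -0.52)  len=0.6883
  (v3,v7,v0) [-+-] → (1.16118, 0.7244, -0.52)–(1.36211, 0.7244, -0.319065)  len=0.2842
  (v0,v7,v4) [-++] → (1.36211, 0.7244, -0.319065)–(1.68115, 0.7244, 0)  len=0.4512
  (v9,v12,v13) [++-] → (-1.50421, 0.7244, 0.360496)–(-1.27371, 0.7244, 0.52)  len=0.2803
  (v9,v13,v10) [+-+] → (-1.27371, 0.7244, 0.52)–(-1.10598, 0.7244, 0.403923)  len=0.2040
  (v10,v13,v14) [+--] → (-1.10598, 0.7244, 0.403923)–(-0.522233, 0.7244, 0)  len=0.7099
  (v10,v14,v11) [+-+] → (-0.522233, 0.7244, 0)–(-0.734735, 0.7244, -0.147082)  len=0.2584
  (v11,v14,v15) [+--] → (-0.734735, 0.7244, -0.147082)–(-1.27371, 0.7244, -0.52)  len=0.6554
  (v11,v15,v8) [+-+] → (-1.27371, 0.7244, -0.52)–(-1.313, 0.7244, -0.49282)  len=0.0478
  (v8,v15,v12) [+-+] → (-1.313, 0.7244, -0.49282)–(-1.50421, 0.7244, -0.360496)  len=0.2325
  (v12,v16,v13) [+--] → (-1.829, 0.7244, 0)–(-1.50421, 0.7244, 0.360496)  len=0.4852
  (v15,v19,v12) [--+] → (-1.7813, 0.7244, -0.0529479)–(-1.50421, 0.7244, -0.360496)  len=0.4140
  (v12,v19,v16) [+--] → (-1.7813, 0.7244, -0.0529479)–(-1.829, 0.7244, 0)  len=0.0713

Chained into 2 loop(s):
  loop 1: 8 segments, perimeter = 2.9415
  loop 2: 10 segments, perimeter = 3.3588
Total perimeter = 6.300


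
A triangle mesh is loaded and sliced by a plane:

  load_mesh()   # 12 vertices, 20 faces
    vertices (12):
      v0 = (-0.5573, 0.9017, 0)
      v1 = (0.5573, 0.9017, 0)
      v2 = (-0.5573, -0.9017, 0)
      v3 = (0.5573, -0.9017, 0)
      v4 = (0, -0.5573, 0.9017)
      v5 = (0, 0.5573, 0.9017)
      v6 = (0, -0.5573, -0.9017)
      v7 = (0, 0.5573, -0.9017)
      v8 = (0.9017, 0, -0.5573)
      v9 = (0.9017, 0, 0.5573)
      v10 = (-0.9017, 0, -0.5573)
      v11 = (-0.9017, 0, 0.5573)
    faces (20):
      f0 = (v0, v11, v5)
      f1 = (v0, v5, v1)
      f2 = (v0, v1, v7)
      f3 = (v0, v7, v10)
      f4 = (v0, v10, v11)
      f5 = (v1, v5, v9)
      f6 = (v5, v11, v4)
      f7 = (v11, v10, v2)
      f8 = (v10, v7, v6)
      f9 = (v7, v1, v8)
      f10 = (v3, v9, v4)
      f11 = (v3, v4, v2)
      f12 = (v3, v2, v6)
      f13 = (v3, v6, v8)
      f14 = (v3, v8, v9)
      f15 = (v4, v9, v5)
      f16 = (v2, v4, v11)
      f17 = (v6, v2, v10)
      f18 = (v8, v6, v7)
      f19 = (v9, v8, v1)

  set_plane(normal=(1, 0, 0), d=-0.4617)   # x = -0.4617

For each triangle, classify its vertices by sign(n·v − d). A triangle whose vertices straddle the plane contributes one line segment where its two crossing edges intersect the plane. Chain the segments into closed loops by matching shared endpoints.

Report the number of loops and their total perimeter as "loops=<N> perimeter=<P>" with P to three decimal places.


loops=1 perimeter=4.978

Straddling triangles (10 of 20):
  (v0,v11,v5) [--+] → (-0.4617, 0.271944, 0.725356)–(-0.4617, 0.842621, 0.154679)  len=0.8071
  (v0,v5,v1) [-++] → (-0.4617, 0.842621, 0.154679)–(-0.4617, 0.9017, 0)  len=0.1656
  (v0,v1,v7) [-++] → (-0.4617, 0.9017, 0)–(-0.4617, 0.842621, -0.154679)  len=0.1656
  (v0,v7,v10) [-+-] → (-0.4617, 0.842621, -0.154679)–(-0.4617, 0.271944, -0.725356)  len=0.8071
  (v5,v11,v4) [+-+] → (-0.4617, 0.271944, 0.725356)–(-0.4617, -0.271944, 0.725356)  len=0.5439
  (v10,v7,v6) [-++] → (-0.4617, 0.271944, -0.725356)–(-0.4617, -0.271944, -0.725356)  len=0.5439
  (v3,v4,v2) [++-] → (-0.4617, -0.842621, 0.154679)–(-0.4617, -0.9017, 0)  len=0.1656
  (v3,v2,v6) [+-+] → (-0.4617, -0.9017, 0)–(-0.4617, -0.842621, -0.154679)  len=0.1656
  (v2,v4,v11) [-+-] → (-0.4617, -0.842621, 0.154679)–(-0.4617, -0.271944, 0.725356)  len=0.8071
  (v6,v2,v10) [+--] → (-0.4617, -0.842621, -0.154679)–(-0.4617, -0.271944, -0.725356)  len=0.8071

Chained into 1 loop(s):
  loop 1: 10 segments, perimeter = 4.9783
Total perimeter = 4.978


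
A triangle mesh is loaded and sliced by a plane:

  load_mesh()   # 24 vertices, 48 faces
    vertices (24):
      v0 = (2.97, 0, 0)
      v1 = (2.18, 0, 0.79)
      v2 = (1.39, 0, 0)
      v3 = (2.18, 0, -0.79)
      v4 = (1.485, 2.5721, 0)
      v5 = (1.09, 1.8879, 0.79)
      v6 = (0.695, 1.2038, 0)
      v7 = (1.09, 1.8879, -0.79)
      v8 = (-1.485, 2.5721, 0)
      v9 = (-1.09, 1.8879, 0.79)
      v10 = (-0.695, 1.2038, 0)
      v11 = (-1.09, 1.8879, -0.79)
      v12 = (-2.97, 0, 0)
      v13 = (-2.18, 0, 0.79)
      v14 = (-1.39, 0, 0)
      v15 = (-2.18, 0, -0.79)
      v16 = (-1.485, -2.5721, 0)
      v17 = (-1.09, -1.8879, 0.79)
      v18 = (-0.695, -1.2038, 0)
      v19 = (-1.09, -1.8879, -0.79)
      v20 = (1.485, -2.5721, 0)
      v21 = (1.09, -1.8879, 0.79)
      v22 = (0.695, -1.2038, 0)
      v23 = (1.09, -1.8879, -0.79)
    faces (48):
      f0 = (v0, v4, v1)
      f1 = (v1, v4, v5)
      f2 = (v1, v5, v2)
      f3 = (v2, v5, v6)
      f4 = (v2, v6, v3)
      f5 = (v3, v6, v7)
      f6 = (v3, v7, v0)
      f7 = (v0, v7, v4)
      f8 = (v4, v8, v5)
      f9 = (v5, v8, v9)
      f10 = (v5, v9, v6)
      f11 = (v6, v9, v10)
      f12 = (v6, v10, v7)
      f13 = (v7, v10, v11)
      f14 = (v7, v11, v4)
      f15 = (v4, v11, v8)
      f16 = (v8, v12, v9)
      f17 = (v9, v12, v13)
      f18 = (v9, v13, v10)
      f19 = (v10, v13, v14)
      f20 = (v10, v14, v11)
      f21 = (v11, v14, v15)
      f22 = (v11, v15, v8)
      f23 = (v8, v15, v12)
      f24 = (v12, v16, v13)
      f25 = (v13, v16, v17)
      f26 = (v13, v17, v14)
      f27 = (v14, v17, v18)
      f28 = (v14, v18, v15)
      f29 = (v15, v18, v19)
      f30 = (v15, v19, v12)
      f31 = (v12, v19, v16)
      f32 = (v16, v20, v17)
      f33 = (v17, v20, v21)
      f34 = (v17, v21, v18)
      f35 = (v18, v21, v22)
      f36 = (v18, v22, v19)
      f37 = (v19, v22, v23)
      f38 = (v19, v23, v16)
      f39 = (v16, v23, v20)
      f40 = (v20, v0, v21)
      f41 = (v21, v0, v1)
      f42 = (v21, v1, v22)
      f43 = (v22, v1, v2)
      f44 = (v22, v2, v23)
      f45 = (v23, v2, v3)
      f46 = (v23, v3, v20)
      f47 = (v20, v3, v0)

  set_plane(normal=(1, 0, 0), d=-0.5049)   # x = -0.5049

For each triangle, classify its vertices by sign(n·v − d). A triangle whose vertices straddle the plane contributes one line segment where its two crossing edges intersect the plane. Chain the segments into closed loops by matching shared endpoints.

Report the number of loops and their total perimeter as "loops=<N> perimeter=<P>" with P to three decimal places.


loops=2 perimeter=8.361

Straddling triangles (16 of 48):
  (v4,v8,v5) [+-+] → (-0.5049, 2.5721, 0)–(-0.5049, 2.31168, 0.300691)  len=0.3978
  (v5,v8,v9) [+--] → (-0.5049, 2.31168, 0.300691)–(-0.5049, 1.8879, 0.79)  len=0.6473
  (v5,v9,v6) [+-+] → (-0.5049, 1.8879, 0.79)–(-0.5049, 1.66366, 0.531048)  len=0.3425
  (v6,v9,v10) [+--] → (-0.5049, 1.66366, 0.531048)–(-0.5049, 1.2038, 0)  len=0.7025
  (v6,v10,v7) [+-+] → (-0.5049, 1.2038, 0)–(-0.5049, 1.27666, -0.0841339)  len=0.1113
  (v7,v10,v11) [+--] → (-0.5049, 1.27666, -0.0841339)–(-0.5049, 1.8879, -0.79)  len=0.9337
  (v7,v11,v4) [+-+] → (-0.5049, 1.8879, -0.79)–(-0.5049, 2.04337, -0.610494)  len=0.2375
  (v4,v11,v8) [+--] → (-0.5049, 2.04337, -0.610494)–(-0.5049, 2.5721, 0)  len=0.8076
  (v16,v20,v17) [-+-] → (-0.5049, -2.5721, 0)–(-0.5049, -2.04337, 0.610494)  len=0.8076
  (v17,v20,v21) [-++] → (-0.5049, -2.04337, 0.610494)–(-0.5049, -1.8879, 0.79)  len=0.2375
  (v17,v21,v18) [-+-] → (-0.5049, -1.8879, 0.79)–(-0.5049, -1.27666, 0.0841339)  len=0.9337
  (v18,v21,v22) [-++] → (-0.5049, -1.27666, 0.0841339)–(-0.5049, -1.2038, 0)  len=0.1113
  (v18,v22,v19) [-+-] → (-0.5049, -1.2038, 0)–(-0.5049, -1.66366, -0.531048)  len=0.7025
  (v19,v22,v23) [-++] → (-0.5049, -1.66366, -0.531048)–(-0.5049, -1.8879, -0.79)  len=0.3425
  (v19,v23,v16) [-+-] → (-0.5049, -1.8879, -0.79)–(-0.5049, -2.31168, -0.300691)  len=0.6473
  (v16,v23,v20) [-++] → (-0.5049, -2.31168, -0.300691)–(-0.5049, -2.5721, 0)  len=0.3978

Chained into 2 loop(s):
  loop 1: 8 segments, perimeter = 4.1803
  loop 2: 8 segments, perimeter = 4.1803
Total perimeter = 8.361


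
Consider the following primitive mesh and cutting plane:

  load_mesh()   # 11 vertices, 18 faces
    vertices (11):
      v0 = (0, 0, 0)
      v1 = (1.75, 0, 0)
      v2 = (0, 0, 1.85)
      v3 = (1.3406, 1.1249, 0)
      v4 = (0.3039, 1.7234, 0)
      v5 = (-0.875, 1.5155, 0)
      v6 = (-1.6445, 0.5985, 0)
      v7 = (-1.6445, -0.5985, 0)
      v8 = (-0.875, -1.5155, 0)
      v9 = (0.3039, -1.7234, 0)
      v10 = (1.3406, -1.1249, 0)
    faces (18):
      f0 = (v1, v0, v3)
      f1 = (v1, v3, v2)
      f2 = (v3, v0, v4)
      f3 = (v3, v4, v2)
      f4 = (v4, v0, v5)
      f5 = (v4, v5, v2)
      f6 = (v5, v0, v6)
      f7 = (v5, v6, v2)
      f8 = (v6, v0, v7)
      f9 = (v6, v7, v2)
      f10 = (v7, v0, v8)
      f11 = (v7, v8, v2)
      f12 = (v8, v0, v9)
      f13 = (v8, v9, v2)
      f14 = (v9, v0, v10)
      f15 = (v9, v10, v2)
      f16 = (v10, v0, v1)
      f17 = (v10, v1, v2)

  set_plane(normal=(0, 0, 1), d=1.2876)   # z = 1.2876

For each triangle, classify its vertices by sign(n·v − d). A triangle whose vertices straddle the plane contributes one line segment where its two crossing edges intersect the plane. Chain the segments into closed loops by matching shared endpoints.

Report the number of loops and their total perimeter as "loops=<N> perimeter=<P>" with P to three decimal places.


Straddling triangles (9 of 18):
  (v1,v3,v2) [--+] → (0.407542, 0.34197, 1.2876)–(0.532, 0, 1.2876)  len=0.3639
  (v3,v4,v2) [--+] → (0.0923856, 0.523914, 1.2876)–(0.407542, 0.34197, 1.2876)  len=0.3639
  (v4,v5,v2) [--+] → (-0.266, 0.460712, 1.2876)–(0.0923856, 0.523914, 1.2876)  len=0.3639
  (v5,v6,v2) [--+] → (-0.499928, 0.181944, 1.2876)–(-0.266, 0.460712, 1.2876)  len=0.3639
  (v6,v7,v2) [--+] → (-0.499928, -0.181944, 1.2876)–(-0.499928, 0.181944, 1.2876)  len=0.3639
  (v7,v8,v2) [--+] → (-0.266, -0.460712, 1.2876)–(-0.499928, -0.181944, 1.2876)  len=0.3639
  (v8,v9,v2) [--+] → (0.0923856, -0.523914, 1.2876)–(-0.266, -0.460712, 1.2876)  len=0.3639
  (v9,v10,v2) [--+] → (0.407542, -0.34197, 1.2876)–(0.0923856, -0.523914, 1.2876)  len=0.3639
  (v10,v1,v2) [--+] → (0.532, 0, 1.2876)–(0.407542, -0.34197, 1.2876)  len=0.3639

Chained into 1 loop(s):
  loop 1: 9 segments, perimeter = 3.2752
Total perimeter = 3.275

loops=1 perimeter=3.275


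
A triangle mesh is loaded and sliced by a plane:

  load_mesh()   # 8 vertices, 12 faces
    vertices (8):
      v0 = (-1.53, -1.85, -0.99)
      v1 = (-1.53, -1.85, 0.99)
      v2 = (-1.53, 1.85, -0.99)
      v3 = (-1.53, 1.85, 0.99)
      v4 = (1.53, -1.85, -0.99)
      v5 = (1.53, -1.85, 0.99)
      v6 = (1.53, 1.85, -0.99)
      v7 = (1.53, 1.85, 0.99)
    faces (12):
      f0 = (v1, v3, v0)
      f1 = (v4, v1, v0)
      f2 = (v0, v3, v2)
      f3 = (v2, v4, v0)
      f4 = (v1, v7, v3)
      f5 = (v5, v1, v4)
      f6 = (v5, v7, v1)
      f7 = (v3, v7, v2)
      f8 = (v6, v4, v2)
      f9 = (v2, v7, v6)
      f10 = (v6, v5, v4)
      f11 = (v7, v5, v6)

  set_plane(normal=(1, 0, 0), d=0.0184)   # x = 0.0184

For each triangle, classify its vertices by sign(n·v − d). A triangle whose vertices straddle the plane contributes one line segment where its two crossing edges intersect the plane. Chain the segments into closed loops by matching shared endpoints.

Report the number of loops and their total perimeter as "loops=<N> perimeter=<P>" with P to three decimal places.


loops=1 perimeter=11.360

Straddling triangles (8 of 12):
  (v4,v1,v0) [+--] → (0.0184, -1.85, -0.0119059)–(0.0184, -1.85, -0.99)  len=0.9781
  (v2,v4,v0) [-+-] → (0.0184, -0.0222484, -0.99)–(0.0184, -1.85, -0.99)  len=1.8278
  (v1,v7,v3) [-+-] → (0.0184, 0.0222484, 0.99)–(0.0184, 1.85, 0.99)  len=1.8278
  (v5,v1,v4) [+-+] → (0.0184, -1.85, 0.99)–(0.0184, -1.85, -0.0119059)  len=1.0019
  (v5,v7,v1) [++-] → (0.0184, 0.0222484, 0.99)–(0.0184, -1.85, 0.99)  len=1.8722
  (v3,v7,v2) [-+-] → (0.0184, 1.85, 0.99)–(0.0184, 1.85, 0.0119059)  len=0.9781
  (v6,v4,v2) [++-] → (0.0184, -0.0222484, -0.99)–(0.0184, 1.85, -0.99)  len=1.8722
  (v2,v7,v6) [-++] → (0.0184, 1.85, 0.0119059)–(0.0184, 1.85, -0.99)  len=1.0019

Chained into 1 loop(s):
  loop 1: 8 segments, perimeter = 11.3600
Total perimeter = 11.360


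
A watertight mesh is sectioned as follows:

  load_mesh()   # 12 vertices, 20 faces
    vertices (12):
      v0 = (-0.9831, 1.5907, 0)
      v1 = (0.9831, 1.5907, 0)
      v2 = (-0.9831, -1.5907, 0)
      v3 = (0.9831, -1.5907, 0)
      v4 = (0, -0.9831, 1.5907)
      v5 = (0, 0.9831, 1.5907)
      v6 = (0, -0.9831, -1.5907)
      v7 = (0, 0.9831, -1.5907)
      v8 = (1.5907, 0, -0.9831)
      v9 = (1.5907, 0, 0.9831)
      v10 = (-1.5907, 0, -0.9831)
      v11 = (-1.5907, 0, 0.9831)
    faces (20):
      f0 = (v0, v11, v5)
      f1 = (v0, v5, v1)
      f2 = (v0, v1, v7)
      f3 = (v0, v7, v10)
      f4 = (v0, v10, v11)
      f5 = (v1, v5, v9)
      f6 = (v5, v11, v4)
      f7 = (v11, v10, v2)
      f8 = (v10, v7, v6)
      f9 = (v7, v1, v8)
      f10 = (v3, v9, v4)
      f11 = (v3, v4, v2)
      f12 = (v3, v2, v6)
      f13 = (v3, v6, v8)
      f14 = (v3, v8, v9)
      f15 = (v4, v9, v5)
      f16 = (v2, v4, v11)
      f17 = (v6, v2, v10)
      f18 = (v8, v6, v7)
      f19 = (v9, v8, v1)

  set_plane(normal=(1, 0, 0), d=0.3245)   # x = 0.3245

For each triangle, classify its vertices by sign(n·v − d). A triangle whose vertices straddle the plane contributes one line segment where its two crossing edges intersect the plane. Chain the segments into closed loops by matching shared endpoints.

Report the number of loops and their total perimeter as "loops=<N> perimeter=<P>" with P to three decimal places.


loops=1 perimeter=9.962

Straddling triangles (10 of 20):
  (v0,v5,v1) [--+] → (0.3245, 1.18366, 1.06564)–(0.3245, 1.5907, 0)  len=1.1407
  (v0,v1,v7) [-+-] → (0.3245, 1.5907, 0)–(0.3245, 1.18366, -1.06564)  len=1.1407
  (v1,v5,v9) [+-+] → (0.3245, 1.18366, 1.06564)–(0.3245, 0.782549, 1.46675)  len=0.5672
  (v7,v1,v8) [-++] → (0.3245, 1.18366, -1.06564)–(0.3245, 0.782549, -1.46675)  len=0.5672
  (v3,v9,v4) [++-] → (0.3245, -0.782549, 1.46675)–(0.3245, -1.18366, 1.06564)  len=0.5672
  (v3,v4,v2) [+--] → (0.3245, -1.18366, 1.06564)–(0.3245, -1.5907, 0)  len=1.1407
  (v3,v2,v6) [+--] → (0.3245, -1.5907, 0)–(0.3245, -1.18366, -1.06564)  len=1.1407
  (v3,v6,v8) [+-+] → (0.3245, -1.18366, -1.06564)–(0.3245, -0.782549, -1.46675)  len=0.5672
  (v4,v9,v5) [-+-] → (0.3245, -0.782549, 1.46675)–(0.3245, 0.782549, 1.46675)  len=1.5651
  (v8,v6,v7) [+--] → (0.3245, -0.782549, -1.46675)–(0.3245, 0.782549, -1.46675)  len=1.5651

Chained into 1 loop(s):
  loop 1: 10 segments, perimeter = 9.9621
Total perimeter = 9.962


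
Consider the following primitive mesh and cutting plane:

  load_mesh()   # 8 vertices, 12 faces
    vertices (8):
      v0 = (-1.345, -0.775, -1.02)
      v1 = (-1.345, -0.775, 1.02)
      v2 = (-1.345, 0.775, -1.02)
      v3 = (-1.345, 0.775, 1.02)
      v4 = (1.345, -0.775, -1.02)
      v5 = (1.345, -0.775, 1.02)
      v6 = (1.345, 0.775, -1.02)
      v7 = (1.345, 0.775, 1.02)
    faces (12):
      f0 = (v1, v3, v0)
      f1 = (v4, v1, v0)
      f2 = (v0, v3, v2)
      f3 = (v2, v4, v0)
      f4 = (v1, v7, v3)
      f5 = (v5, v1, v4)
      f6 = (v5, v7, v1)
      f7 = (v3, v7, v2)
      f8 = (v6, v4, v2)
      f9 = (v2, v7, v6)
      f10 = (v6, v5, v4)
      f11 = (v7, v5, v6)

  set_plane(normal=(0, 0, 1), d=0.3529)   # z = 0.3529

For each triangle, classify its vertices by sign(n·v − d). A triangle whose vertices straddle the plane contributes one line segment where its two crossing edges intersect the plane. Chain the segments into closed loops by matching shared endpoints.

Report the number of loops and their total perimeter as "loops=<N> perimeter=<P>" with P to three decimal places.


Straddling triangles (8 of 12):
  (v1,v3,v0) [++-] → (-1.345, 0.268135, 0.3529)–(-1.345, -0.775, 0.3529)  len=1.0431
  (v4,v1,v0) [-+-] → (-0.465344, -0.775, 0.3529)–(-1.345, -0.775, 0.3529)  len=0.8797
  (v0,v3,v2) [-+-] → (-1.345, 0.268135, 0.3529)–(-1.345, 0.775, 0.3529)  len=0.5069
  (v5,v1,v4) [++-] → (-0.465344, -0.775, 0.3529)–(1.345, -0.775, 0.3529)  len=1.8103
  (v3,v7,v2) [++-] → (0.465344, 0.775, 0.3529)–(-1.345, 0.775, 0.3529)  len=1.8103
  (v2,v7,v6) [-+-] → (0.465344, 0.775, 0.3529)–(1.345, 0.775, 0.3529)  len=0.8797
  (v6,v5,v4) [-+-] → (1.345, -0.268135, 0.3529)–(1.345, -0.775, 0.3529)  len=0.5069
  (v7,v5,v6) [++-] → (1.345, -0.268135, 0.3529)–(1.345, 0.775, 0.3529)  len=1.0431

Chained into 1 loop(s):
  loop 1: 8 segments, perimeter = 8.4800
Total perimeter = 8.480

loops=1 perimeter=8.480


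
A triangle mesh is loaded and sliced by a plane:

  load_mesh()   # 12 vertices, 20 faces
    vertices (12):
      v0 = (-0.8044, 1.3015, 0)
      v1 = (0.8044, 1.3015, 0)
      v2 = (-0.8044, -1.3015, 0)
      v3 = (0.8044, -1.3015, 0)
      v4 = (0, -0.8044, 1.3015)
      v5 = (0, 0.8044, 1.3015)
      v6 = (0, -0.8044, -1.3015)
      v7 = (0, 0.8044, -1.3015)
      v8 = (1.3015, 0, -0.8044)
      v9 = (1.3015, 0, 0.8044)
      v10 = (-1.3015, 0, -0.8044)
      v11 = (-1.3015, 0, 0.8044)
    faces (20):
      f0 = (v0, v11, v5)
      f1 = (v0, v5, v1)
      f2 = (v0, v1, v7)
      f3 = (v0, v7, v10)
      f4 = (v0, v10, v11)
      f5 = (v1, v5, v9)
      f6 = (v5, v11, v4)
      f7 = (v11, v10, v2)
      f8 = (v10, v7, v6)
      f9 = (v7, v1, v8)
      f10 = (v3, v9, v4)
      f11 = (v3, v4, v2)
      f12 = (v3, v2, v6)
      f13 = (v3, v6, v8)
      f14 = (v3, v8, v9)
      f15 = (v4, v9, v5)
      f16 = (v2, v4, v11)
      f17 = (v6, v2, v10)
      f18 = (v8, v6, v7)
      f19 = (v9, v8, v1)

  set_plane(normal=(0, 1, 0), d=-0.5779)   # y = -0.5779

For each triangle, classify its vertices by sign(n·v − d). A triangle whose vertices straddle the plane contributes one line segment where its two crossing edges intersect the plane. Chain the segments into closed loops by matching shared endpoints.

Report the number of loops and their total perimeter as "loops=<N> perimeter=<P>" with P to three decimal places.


Straddling triangles (10 of 20):
  (v5,v11,v4) [++-] → (-0.366472, -0.5779, 1.16153)–(0, -0.5779, 1.3015)  len=0.3923
  (v11,v10,v2) [++-] → (-1.08077, -0.5779, -0.447225)–(-1.08077, -0.5779, 0.447225)  len=0.8945
  (v10,v7,v6) [++-] → (0, -0.5779, -1.3015)–(-0.366472, -0.5779, -1.16153)  len=0.3923
  (v3,v9,v4) [-+-] → (1.08077, -0.5779, 0.447225)–(0.366472, -0.5779, 1.16153)  len=1.0102
  (v3,v6,v8) [--+] → (0.366472, -0.5779, -1.16153)–(1.08077, -0.5779, -0.447225)  len=1.0102
  (v3,v8,v9) [-++] → (1.08077, -0.5779, -0.447225)–(1.08077, -0.5779, 0.447225)  len=0.8945
  (v4,v9,v5) [-++] → (0.366472, -0.5779, 1.16153)–(0, -0.5779, 1.3015)  len=0.3923
  (v2,v4,v11) [--+] → (-0.366472, -0.5779, 1.16153)–(-1.08077, -0.5779, 0.447225)  len=1.0102
  (v6,v2,v10) [--+] → (-1.08077, -0.5779, -0.447225)–(-0.366472, -0.5779, -1.16153)  len=1.0102
  (v8,v6,v7) [+-+] → (0.366472, -0.5779, -1.16153)–(0, -0.5779, -1.3015)  len=0.3923

Chained into 1 loop(s):
  loop 1: 10 segments, perimeter = 7.3988
Total perimeter = 7.399

loops=1 perimeter=7.399


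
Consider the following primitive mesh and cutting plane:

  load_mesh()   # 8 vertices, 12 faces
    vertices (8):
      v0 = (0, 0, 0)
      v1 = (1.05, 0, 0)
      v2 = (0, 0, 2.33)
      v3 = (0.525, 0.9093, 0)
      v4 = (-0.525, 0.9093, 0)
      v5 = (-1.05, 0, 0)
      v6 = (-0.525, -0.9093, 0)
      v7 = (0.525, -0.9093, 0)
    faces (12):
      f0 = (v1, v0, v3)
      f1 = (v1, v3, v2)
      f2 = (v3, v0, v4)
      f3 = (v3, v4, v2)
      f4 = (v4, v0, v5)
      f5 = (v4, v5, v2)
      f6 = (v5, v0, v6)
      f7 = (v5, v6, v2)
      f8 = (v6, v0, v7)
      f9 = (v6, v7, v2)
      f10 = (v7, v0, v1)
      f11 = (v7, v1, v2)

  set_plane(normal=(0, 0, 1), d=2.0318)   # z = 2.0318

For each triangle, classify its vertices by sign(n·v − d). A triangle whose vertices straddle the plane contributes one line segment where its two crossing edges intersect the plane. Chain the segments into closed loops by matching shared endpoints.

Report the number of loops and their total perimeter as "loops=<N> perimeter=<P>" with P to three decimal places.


loops=1 perimeter=0.806

Straddling triangles (6 of 12):
  (v1,v3,v2) [--+] → (0.067191, 0.116375, 2.0318)–(0.134382, 0, 2.0318)  len=0.1344
  (v3,v4,v2) [--+] → (-0.067191, 0.116375, 2.0318)–(0.067191, 0.116375, 2.0318)  len=0.1344
  (v4,v5,v2) [--+] → (-0.134382, 0, 2.0318)–(-0.067191, 0.116375, 2.0318)  len=0.1344
  (v5,v6,v2) [--+] → (-0.067191, -0.116375, 2.0318)–(-0.134382, 0, 2.0318)  len=0.1344
  (v6,v7,v2) [--+] → (0.067191, -0.116375, 2.0318)–(-0.067191, -0.116375, 2.0318)  len=0.1344
  (v7,v1,v2) [--+] → (0.134382, 0, 2.0318)–(0.067191, -0.116375, 2.0318)  len=0.1344

Chained into 1 loop(s):
  loop 1: 6 segments, perimeter = 0.8063
Total perimeter = 0.806


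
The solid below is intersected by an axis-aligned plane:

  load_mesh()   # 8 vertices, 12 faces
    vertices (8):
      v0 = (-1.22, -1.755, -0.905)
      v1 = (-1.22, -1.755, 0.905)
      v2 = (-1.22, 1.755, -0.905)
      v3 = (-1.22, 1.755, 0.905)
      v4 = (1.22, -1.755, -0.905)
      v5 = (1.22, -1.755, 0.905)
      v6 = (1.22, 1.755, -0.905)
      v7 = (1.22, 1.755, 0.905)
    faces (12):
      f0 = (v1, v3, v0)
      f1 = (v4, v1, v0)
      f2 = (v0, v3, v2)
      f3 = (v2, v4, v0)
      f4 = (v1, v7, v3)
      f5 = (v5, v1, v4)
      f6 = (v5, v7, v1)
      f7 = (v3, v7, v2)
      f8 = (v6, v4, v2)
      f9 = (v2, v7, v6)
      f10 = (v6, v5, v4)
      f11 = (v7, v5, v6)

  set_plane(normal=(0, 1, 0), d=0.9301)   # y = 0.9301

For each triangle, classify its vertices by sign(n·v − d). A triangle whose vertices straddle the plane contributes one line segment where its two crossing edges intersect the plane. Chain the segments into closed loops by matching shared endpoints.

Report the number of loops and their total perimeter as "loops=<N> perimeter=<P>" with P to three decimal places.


Straddling triangles (8 of 12):
  (v1,v3,v0) [-+-] → (-1.22, 0.9301, 0.905)–(-1.22, 0.9301, 0.479624)  len=0.4254
  (v0,v3,v2) [-++] → (-1.22, 0.9301, 0.479624)–(-1.22, 0.9301, -0.905)  len=1.3846
  (v2,v4,v0) [+--] → (-0.646565, 0.9301, -0.905)–(-1.22, 0.9301, -0.905)  len=0.5734
  (v1,v7,v3) [-++] → (0.646565, 0.9301, 0.905)–(-1.22, 0.9301, 0.905)  len=1.8666
  (v5,v7,v1) [-+-] → (1.22, 0.9301, 0.905)–(0.646565, 0.9301, 0.905)  len=0.5734
  (v6,v4,v2) [+-+] → (1.22, 0.9301, -0.905)–(-0.646565, 0.9301, -0.905)  len=1.8666
  (v6,v5,v4) [+--] → (1.22, 0.9301, -0.479624)–(1.22, 0.9301, -0.905)  len=0.4254
  (v7,v5,v6) [+-+] → (1.22, 0.9301, 0.905)–(1.22, 0.9301, -0.479624)  len=1.3846

Chained into 1 loop(s):
  loop 1: 8 segments, perimeter = 8.5000
Total perimeter = 8.500

loops=1 perimeter=8.500


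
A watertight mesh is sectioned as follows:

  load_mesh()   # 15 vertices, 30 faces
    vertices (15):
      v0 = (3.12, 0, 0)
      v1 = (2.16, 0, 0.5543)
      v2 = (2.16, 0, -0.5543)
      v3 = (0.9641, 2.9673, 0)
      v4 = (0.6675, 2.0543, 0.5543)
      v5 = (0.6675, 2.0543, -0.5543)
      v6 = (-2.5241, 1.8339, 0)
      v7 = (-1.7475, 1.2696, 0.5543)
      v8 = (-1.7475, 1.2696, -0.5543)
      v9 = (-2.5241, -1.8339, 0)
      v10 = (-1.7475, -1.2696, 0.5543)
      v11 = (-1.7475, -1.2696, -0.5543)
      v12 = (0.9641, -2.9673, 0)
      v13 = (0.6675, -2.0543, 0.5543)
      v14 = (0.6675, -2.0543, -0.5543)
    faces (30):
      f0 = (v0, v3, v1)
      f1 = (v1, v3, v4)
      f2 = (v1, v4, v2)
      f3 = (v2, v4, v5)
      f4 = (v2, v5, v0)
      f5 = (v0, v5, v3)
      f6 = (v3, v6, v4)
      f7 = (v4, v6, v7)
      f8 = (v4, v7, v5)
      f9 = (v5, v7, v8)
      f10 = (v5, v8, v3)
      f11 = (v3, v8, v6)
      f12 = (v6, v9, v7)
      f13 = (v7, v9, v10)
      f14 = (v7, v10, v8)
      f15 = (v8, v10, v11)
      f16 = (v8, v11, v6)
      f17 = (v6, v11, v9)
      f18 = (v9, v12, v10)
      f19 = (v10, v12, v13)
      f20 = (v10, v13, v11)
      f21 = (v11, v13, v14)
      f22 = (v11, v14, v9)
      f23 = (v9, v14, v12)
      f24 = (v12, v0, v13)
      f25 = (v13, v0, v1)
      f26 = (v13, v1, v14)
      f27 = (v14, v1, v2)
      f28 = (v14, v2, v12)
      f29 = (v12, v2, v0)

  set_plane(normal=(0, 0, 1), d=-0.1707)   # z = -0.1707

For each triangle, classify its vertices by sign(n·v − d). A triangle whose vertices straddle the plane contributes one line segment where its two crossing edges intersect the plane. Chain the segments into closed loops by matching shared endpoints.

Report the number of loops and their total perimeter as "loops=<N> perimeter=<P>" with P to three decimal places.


Straddling triangles (20 of 30):
  (v1,v4,v2) [++-] → (1.64356, 0.710833, -0.1707)–(2.16, 0, -0.1707)  len=0.8786
  (v2,v4,v5) [-+-] → (1.64356, 0.710833, -0.1707)–(0.6675, 2.0543, -0.1707)  len=1.6606
  (v2,v5,v0) [--+] → (2.36474, 0.632634, -0.1707)–(2.82436, 0, -0.1707)  len=0.7820
  (v0,v5,v3) [+-+] → (2.36474, 0.632634, -0.1707)–(0.87276, 2.68614, -0.1707)  len=2.5383
  (v4,v7,v5) [++-] → (-0.168143, 1.78278, -0.1707)–(0.6675, 2.0543, -0.1707)  len=0.8786
  (v5,v7,v8) [-+-] → (-0.168143, 1.78278, -0.1707)–(-1.7475, 1.2696, -0.1707)  len=1.6606
  (v5,v8,v3) [--+] → (0.129047, 2.44448, -0.1707)–(0.87276, 2.68614, -0.1707)  len=0.7820
  (v3,v8,v6) [+-+] → (0.129047, 2.44448, -0.1707)–(-2.28494, 1.66012, -0.1707)  len=2.5382
  (v7,v10,v8) [++-] → (-1.7475, 0.390981, -0.1707)–(-1.7475, 1.2696, -0.1707)  len=0.8786
  (v8,v10,v11) [-+-] → (-1.7475, 0.390981, -0.1707)–(-1.7475, -1.2696, -0.1707)  len=1.6606
  (v8,v11,v6) [--+] → (-2.28494, 0.878159, -0.1707)–(-2.28494, 1.66012, -0.1707)  len=0.7820
  (v6,v11,v9) [+-+] → (-2.28494, 0.878159, -0.1707)–(-2.28494, -1.66012, -0.1707)  len=2.5383
  (v10,v13,v11) [++-] → (-0.911857, -1.54112, -0.1707)–(-1.7475, -1.2696, -0.1707)  len=0.8786
  (v11,v13,v14) [-+-] → (-0.911857, -1.54112, -0.1707)–(0.6675, -2.0543, -0.1707)  len=1.6606
  (v11,v14,v9) [--+] → (-1.54123, -1.90177, -0.1707)–(-2.28494, -1.66012, -0.1707)  len=0.7820
  (v9,v14,v12) [+-+] → (-1.54123, -1.90177, -0.1707)–(0.87276, -2.68614, -0.1707)  len=2.5382
  (v13,v1,v14) [++-] → (1.18394, -1.34347, -0.1707)–(0.6675, -2.0543, -0.1707)  len=0.8786
  (v14,v1,v2) [-+-] → (1.18394, -1.34347, -0.1707)–(2.16, 0, -0.1707)  len=1.6606
  (v14,v2,v12) [--+] → (1.33238, -2.0535, -0.1707)–(0.87276, -2.68614, -0.1707)  len=0.7820
  (v12,v2,v0) [+-+] → (1.33238, -2.0535, -0.1707)–(2.82436, 0, -0.1707)  len=2.5383

Chained into 2 loop(s):
  loop 1: 10 segments, perimeter = 12.6962
  loop 2: 10 segments, perimeter = 16.6012
Total perimeter = 29.297

loops=2 perimeter=29.297


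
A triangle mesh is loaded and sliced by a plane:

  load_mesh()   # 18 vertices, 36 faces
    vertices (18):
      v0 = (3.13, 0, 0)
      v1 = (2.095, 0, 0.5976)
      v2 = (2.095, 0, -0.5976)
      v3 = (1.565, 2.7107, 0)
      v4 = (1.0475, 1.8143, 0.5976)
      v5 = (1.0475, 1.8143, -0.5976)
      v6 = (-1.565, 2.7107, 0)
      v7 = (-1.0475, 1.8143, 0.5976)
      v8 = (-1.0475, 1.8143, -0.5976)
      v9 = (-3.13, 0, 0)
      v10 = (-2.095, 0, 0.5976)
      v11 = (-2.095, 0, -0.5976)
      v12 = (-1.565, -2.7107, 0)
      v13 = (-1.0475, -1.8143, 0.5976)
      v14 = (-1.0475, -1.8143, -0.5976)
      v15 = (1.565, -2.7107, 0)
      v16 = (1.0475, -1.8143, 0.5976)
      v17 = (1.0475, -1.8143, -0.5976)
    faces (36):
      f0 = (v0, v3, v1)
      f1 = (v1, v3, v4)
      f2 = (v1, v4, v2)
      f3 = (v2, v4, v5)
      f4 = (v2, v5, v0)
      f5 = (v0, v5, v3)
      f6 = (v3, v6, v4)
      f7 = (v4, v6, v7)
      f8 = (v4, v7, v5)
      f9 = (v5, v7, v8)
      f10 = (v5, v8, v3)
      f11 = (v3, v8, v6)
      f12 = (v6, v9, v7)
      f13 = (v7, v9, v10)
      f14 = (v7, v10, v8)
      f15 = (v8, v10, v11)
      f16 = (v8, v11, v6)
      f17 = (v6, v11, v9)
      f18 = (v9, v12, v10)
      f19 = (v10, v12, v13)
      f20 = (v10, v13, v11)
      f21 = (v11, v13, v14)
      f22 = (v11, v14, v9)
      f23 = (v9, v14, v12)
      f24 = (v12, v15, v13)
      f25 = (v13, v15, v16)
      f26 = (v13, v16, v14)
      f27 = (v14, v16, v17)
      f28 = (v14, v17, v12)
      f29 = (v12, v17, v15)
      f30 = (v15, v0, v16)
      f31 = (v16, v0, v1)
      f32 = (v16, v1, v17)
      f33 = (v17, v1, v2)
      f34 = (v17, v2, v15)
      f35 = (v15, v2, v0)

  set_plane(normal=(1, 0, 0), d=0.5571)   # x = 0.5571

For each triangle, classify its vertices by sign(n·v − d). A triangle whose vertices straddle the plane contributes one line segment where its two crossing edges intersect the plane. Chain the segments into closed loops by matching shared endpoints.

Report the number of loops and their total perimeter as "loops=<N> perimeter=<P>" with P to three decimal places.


loops=2 perimeter=6.700

Straddling triangles (12 of 36):
  (v3,v6,v4) [+-+] → (0.5571, 2.7107, 0)–(0.5571, 1.98257, 0.485423)  len=0.8751
  (v4,v6,v7) [+--] → (0.5571, 1.98257, 0.485423)–(0.5571, 1.8143, 0.5976)  len=0.2022
  (v4,v7,v5) [+-+] → (0.5571, 1.8143, 0.5976)–(0.5571, 1.8143, -0.317826)  len=0.9154
  (v5,v7,v8) [+--] → (0.5571, 1.8143, -0.317826)–(0.5571, 1.8143, -0.5976)  len=0.2798
  (v5,v8,v3) [+-+] → (0.5571, 1.8143, -0.5976)–(0.5571, 2.36487, -0.230554)  len=0.6617
  (v3,v8,v6) [+--] → (0.5571, 2.36487, -0.230554)–(0.5571, 2.7107, 0)  len=0.4156
  (v12,v15,v13) [-+-] → (0.5571, -2.7107, 0)–(0.5571, -2.36487, 0.230554)  len=0.4156
  (v13,v15,v16) [-++] → (0.5571, -2.36487, 0.230554)–(0.5571, -1.8143, 0.5976)  len=0.6617
  (v13,v16,v14) [-+-] → (0.5571, -1.8143, 0.5976)–(0.5571, -1.8143, 0.317826)  len=0.2798
  (v14,v16,v17) [-++] → (0.5571, -1.8143, 0.317826)–(0.5571, -1.8143, -0.5976)  len=0.9154
  (v14,v17,v12) [-+-] → (0.5571, -1.8143, -0.5976)–(0.5571, -1.98257, -0.485423)  len=0.2022
  (v12,v17,v15) [-++] → (0.5571, -1.98257, -0.485423)–(0.5571, -2.7107, 0)  len=0.8751

Chained into 2 loop(s):
  loop 1: 6 segments, perimeter = 3.3499
  loop 2: 6 segments, perimeter = 3.3499
Total perimeter = 6.700


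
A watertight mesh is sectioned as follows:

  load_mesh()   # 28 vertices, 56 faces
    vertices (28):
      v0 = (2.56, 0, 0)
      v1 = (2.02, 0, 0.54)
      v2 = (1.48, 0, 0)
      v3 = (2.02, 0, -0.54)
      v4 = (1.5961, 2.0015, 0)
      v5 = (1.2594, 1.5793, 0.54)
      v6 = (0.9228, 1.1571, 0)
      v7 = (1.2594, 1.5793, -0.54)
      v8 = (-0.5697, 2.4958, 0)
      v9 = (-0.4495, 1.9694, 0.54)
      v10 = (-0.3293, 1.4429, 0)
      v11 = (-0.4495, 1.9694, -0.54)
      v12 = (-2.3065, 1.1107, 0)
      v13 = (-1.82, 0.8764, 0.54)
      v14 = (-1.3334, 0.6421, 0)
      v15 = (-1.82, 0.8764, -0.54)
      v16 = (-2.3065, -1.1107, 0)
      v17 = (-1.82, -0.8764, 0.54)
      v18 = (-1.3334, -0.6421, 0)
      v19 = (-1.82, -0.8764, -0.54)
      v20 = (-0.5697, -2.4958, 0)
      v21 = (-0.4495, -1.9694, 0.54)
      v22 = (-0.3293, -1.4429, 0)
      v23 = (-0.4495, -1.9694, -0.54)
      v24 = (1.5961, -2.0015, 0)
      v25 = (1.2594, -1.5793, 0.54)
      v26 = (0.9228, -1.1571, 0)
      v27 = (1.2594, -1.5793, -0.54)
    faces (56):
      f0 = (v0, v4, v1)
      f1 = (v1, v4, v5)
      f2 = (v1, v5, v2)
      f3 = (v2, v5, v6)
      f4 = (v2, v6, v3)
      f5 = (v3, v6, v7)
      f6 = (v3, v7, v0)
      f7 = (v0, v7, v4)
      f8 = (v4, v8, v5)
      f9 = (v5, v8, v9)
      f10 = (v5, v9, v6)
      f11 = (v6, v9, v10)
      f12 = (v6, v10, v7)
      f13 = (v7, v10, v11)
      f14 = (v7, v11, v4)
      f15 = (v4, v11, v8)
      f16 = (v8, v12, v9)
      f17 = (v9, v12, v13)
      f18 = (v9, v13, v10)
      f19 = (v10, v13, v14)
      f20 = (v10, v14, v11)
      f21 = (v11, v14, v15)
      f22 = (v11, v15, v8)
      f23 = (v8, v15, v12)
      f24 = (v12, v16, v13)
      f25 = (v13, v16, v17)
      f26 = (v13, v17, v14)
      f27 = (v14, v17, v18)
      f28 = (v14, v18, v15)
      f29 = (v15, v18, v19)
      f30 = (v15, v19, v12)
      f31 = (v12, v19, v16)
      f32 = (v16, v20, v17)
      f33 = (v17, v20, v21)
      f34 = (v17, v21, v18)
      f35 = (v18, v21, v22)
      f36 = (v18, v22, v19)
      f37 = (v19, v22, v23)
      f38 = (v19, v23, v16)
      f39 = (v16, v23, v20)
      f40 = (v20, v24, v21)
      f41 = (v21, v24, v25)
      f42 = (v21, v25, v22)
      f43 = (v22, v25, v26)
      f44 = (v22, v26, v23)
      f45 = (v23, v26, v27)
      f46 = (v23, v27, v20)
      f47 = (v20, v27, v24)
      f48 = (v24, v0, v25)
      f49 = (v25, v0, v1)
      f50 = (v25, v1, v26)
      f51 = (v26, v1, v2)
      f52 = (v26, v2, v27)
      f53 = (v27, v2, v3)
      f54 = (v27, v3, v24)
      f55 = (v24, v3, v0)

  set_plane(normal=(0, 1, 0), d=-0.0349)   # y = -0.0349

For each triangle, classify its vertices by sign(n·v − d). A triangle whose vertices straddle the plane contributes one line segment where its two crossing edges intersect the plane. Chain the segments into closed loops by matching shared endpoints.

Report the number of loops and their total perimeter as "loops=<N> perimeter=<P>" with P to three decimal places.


loops=2 perimeter=5.962

Straddling triangles (16 of 56):
  (v12,v16,v13) [+-+] → (-2.3065, -0.0349, 0)–(-2.04311, -0.0349, 0.292352)  len=0.3935
  (v13,v16,v17) [+--] → (-2.04311, -0.0349, 0.292352)–(-1.82, -0.0349, 0.54)  len=0.3333
  (v13,v17,v14) [+-+] → (-1.82, -0.0349, 0.54)–(-1.55034, -0.0349, 0.240751)  len=0.4028
  (v14,v17,v18) [+--] → (-1.55034, -0.0349, 0.240751)–(-1.3334, -0.0349, 0)  len=0.3241
  (v14,v18,v15) [+-+] → (-1.3334, -0.0349, 0)–(-1.52798, -0.0349, -0.215929)  len=0.2907
  (v15,v18,v19) [+--] → (-1.52798, -0.0349, -0.215929)–(-1.82, -0.0349, -0.54)  len=0.4362
  (v15,v19,v12) [+-+] → (-1.82, -0.0349, -0.54)–(-2.02602, -0.0349, -0.31132)  len=0.3078
  (v12,v19,v16) [+--] → (-2.02602, -0.0349, -0.31132)–(-2.3065, -0.0349, 0)  len=0.4190
  (v24,v0,v25) [-+-] → (2.54319, -0.0349, 0)–(2.53126, -0.0349, 0.0119331)  len=0.0169
  (v25,v0,v1) [-++] → (2.53126, -0.0349, 0.0119331)–(2.00319, -0.0349, 0.54)  len=0.7468
  (v25,v1,v26) [-+-] → (2.00319, -0.0349, 0.54)–(1.98691, -0.0349, 0.523713)  len=0.0230
  (v26,v1,v2) [-++] → (1.98691, -0.0349, 0.523713)–(1.46319, -0.0349, 0)  len=0.7406
  (v26,v2,v27) [-+-] → (1.46319, -0.0349, 0)–(1.47513, -0.0349, -0.0119331)  len=0.0169
  (v27,v2,v3) [-++] → (1.47513, -0.0349, -0.0119331)–(2.00319, -0.0349, -0.54)  len=0.7468
  (v27,v3,v24) [-+-] → (2.00319, -0.0349, -0.54)–(2.01261, -0.0349, -0.530584)  len=0.0133
  (v24,v3,v0) [-++] → (2.01261, -0.0349, -0.530584)–(2.54319, -0.0349, 0)  len=0.7504

Chained into 2 loop(s):
  loop 1: 8 segments, perimeter = 2.9075
  loop 2: 8 segments, perimeter = 3.0547
Total perimeter = 5.962
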